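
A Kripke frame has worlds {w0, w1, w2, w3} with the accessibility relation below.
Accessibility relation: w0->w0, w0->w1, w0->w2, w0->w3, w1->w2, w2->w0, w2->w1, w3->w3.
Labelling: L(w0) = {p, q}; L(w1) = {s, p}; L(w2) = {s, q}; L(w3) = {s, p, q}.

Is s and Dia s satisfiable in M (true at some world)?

Yes

Let φ = s and Dia s. Evaluate φ at each world:
  w0 (successors {w0, w1, w2, w3}): φ is false.
  w1 (successors {w2}): φ is true.
  w2 (successors {w0, w1}): φ is true.
  w3 (successors {w3}): φ is true.
Detail at w1 (witness):
  At w1: s is true, Dia s is true, so s and Dia s is true.
    At w1: Dia s requires s at some successor in {w2}.
      s holds at w2, so Dia s is true at w1.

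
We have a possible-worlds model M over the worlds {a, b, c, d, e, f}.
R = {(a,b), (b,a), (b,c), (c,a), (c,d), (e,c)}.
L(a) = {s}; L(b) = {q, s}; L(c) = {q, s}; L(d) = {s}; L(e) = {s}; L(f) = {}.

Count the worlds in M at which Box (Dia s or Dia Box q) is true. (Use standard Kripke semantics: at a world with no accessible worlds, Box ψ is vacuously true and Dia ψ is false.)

Let φ = Box (Dia s or Dia Box q). Evaluate φ at each world:
  a (successors {b}): φ is true.
  b (successors {a, c}): φ is true.
  c (successors {a, d}): φ is false.
  d (successors ∅): φ is true.
  e (successors {c}): φ is true.
  f (successors ∅): φ is true.
For instance, at b:
  At b: Box (Dia s or Dia Box q) requires Dia s or Dia Box q at every successor {a, c}.
      At a: Dia s is true, Dia Box q is false, so Dia s or Dia Box q is true.
      At c: Dia s is true, Dia Box q is true, so Dia s or Dia Box q is true.
  So Box (Dia s or Dia Box q) is true at b.
Satisfying worlds: {a, b, d, e, f}

5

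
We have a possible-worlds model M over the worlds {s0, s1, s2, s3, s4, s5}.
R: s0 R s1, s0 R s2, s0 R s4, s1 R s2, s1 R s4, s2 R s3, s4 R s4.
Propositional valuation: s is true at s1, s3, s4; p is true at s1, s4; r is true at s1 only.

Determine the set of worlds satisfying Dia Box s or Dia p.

Recall that Box ψ holds at a world iff ψ holds at every accessible world, and Dia ψ holds iff ψ holds at some accessible world.
Let φ = Dia Box s or Dia p. Evaluate φ at each world:
  s0 (successors {s1, s2, s4}): φ is true.
  s1 (successors {s2, s4}): φ is true.
  s2 (successors {s3}): φ is true.
  s3 (successors ∅): φ is false.
  s4 (successors {s4}): φ is true.
  s5 (successors ∅): φ is false.
For instance, at s2:
  At s2: Dia Box s is true, Dia p is false, so Dia Box s or Dia p is true.
    At s2: Dia Box s requires Box s at some successor in {s3}.
      Box s holds at s3, so Dia Box s is true at s2.
    At s2: Dia p requires p at some successor in {s3}.
      At s3: p is false.
    So Dia p is false at s2.
Satisfying worlds: {s0, s1, s2, s4}

s0, s1, s2, s4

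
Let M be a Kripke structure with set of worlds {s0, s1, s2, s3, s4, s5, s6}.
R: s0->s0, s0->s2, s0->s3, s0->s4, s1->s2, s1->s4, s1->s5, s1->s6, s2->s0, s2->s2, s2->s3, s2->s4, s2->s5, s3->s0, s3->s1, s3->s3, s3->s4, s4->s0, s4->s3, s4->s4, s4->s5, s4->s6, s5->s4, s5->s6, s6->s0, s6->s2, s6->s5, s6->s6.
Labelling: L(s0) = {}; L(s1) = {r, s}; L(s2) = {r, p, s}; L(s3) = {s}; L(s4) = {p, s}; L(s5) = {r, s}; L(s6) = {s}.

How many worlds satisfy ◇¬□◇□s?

Let φ = ◇¬□◇□s. Evaluate φ at each world:
  s0 (successors {s0, s2, s3, s4}): φ is true.
  s1 (successors {s2, s4, s5, s6}): φ is true.
  s2 (successors {s0, s2, s3, s4, s5}): φ is true.
  s3 (successors {s0, s1, s3, s4}): φ is true.
  s4 (successors {s0, s3, s4, s5, s6}): φ is true.
  s5 (successors {s4, s6}): φ is true.
  s6 (successors {s0, s2, s5, s6}): φ is true.
For instance, at s5:
  At s5: ◇¬□◇□s requires ¬□◇□s at some successor in {s4, s6}.
    ¬□◇□s holds at s4, so ◇¬□◇□s is true at s5.
      At s4: □◇□s is false, so ¬□◇□s is true.
Satisfying worlds: {s0, s1, s2, s3, s4, s5, s6}

7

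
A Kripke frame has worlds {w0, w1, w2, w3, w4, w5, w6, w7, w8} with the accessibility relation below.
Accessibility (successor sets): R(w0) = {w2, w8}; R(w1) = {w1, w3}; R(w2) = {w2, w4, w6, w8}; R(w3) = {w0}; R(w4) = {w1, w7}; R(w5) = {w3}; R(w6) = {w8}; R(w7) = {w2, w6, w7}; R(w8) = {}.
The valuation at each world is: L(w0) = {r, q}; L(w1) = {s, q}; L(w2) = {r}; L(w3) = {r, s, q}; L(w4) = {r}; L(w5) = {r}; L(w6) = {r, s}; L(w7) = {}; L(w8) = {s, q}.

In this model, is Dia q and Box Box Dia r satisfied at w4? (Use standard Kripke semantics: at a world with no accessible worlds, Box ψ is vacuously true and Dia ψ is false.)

No

Recall that Box ψ holds at a world iff ψ holds at every accessible world, and Dia ψ holds iff ψ holds at some accessible world.
At w4: Dia q is true, Box Box Dia r is false, so Dia q and Box Box Dia r is false.
  At w4: Dia q requires q at some successor in {w1, w7}.
    q holds at w1, so Dia q is true at w4.
  At w4: Box Box Dia r requires Box Dia r at every successor {w1, w7}.
    Box Dia r fails at w7, so Box Box Dia r is false at w4.
      At w7: Box Dia r requires Dia r at every successor {w2, w6, w7}.
        Dia r fails at w6, so Box Dia r is false at w7.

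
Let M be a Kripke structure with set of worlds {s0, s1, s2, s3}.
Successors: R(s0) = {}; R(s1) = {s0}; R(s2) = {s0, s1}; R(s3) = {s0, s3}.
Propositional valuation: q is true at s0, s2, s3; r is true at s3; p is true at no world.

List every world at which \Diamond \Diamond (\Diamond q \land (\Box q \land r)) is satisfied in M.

s3

Let φ = \Diamond \Diamond (\Diamond q \land (\Box q \land r)). Evaluate φ at each world:
  s0 (successors ∅): φ is false.
  s1 (successors {s0}): φ is false.
  s2 (successors {s0, s1}): φ is false.
  s3 (successors {s0, s3}): φ is true.
For instance, at s3:
  At s3: \Diamond \Diamond (\Diamond q \land (\Box q \land r)) requires \Diamond (\Diamond q \land (\Box q \land r)) at some successor in {s0, s3}.
    \Diamond (\Diamond q \land (\Box q \land r)) holds at s3, so \Diamond \Diamond (\Diamond q \land (\Box q \land r)) is true at s3.
      At s3: \Diamond (\Diamond q \land (\Box q \land r)) requires \Diamond q \land (\Box q \land r) at some successor in {s0, s3}.
        \Diamond q \land (\Box q \land r) holds at s3, so \Diamond (\Diamond q \land (\Box q \land r)) is true at s3.
Satisfying worlds: {s3}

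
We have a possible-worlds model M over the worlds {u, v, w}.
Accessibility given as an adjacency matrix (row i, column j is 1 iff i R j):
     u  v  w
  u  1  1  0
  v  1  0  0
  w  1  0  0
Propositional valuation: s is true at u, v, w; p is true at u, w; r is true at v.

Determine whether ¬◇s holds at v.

At v: ◇s is true, so ¬◇s is false.
  At v: ◇s requires s at some successor in {u}.
    s holds at u, so ◇s is true at v.

No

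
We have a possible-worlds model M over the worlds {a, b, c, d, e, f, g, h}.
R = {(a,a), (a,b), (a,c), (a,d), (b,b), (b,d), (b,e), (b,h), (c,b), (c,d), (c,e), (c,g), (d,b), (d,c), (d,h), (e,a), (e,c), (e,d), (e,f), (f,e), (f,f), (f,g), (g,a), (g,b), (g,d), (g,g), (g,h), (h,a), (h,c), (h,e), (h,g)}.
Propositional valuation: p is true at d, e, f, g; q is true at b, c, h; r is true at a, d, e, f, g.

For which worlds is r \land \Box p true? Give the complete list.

Let φ = r \land \Box p. Evaluate φ at each world:
  a (successors {a, b, c, d}): φ is false.
  b (successors {b, d, e, h}): φ is false.
  c (successors {b, d, e, g}): φ is false.
  d (successors {b, c, h}): φ is false.
  e (successors {a, c, d, f}): φ is false.
  f (successors {e, f, g}): φ is true.
  g (successors {a, b, d, g, h}): φ is false.
  h (successors {a, c, e, g}): φ is false.
For instance, at e:
  At e: r is true, \Box p is false, so r \land \Box p is false.
    At e: \Box p requires p at every successor {a, c, d, f}.
      p fails at a, so \Box p is false at e.
Satisfying worlds: {f}

f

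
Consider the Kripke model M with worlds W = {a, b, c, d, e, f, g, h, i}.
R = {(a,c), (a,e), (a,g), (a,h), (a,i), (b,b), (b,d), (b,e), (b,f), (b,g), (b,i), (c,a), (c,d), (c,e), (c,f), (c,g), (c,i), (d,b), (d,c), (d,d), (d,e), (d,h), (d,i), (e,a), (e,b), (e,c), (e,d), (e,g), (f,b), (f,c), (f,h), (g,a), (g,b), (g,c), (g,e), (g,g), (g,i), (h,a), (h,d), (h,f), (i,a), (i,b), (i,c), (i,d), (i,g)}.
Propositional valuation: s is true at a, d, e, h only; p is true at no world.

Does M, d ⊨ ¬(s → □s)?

Yes

At d: s → □s is false, so ¬(s → □s) is true.
  At d: s is true, □s is false, so s → □s is false.
    At d: □s requires s at every successor {b, c, d, e, h, i}.
      s fails at b, so □s is false at d.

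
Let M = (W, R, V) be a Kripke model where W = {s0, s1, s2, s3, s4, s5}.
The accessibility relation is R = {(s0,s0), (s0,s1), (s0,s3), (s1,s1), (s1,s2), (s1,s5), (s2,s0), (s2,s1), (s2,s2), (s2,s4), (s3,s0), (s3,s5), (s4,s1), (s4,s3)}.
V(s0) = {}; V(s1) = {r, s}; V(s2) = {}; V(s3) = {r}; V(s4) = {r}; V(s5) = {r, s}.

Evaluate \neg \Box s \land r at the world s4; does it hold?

Yes

Recall that \Box ψ holds at a world iff ψ holds at every accessible world, and \Diamond ψ holds iff ψ holds at some accessible world.
At s4: \neg \Box s is true, r is true, so \neg \Box s \land r is true.
  At s4: \Box s is false, so \neg \Box s is true.
    At s4: \Box s requires s at every successor {s1, s3}.
      s fails at s3, so \Box s is false at s4.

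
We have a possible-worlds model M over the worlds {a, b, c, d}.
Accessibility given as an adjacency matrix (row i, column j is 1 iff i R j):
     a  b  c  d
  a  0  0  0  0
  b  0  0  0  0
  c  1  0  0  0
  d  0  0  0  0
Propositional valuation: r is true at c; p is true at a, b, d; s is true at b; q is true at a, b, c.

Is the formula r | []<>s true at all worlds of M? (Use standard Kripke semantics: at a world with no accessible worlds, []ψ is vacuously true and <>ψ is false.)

Recall that []ψ holds at a world iff ψ holds at every accessible world, and <>ψ holds iff ψ holds at some accessible world.
Let φ = r | []<>s. Evaluate φ at each world:
  a (successors ∅): φ is true.
  b (successors ∅): φ is true.
  c (successors {a}): φ is true.
  d (successors ∅): φ is true.
For instance, at c:
  At c: r is true, []<>s is false, so r | []<>s is true.
    At c: []<>s requires <>s at every successor {a}.
      <>s fails at a, so []<>s is false at c.

Yes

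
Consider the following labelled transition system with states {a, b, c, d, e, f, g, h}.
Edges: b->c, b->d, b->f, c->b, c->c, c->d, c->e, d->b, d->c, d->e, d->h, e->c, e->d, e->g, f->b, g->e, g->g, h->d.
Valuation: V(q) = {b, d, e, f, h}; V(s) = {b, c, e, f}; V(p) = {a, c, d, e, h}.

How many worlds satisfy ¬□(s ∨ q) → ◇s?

Let φ = ¬□(s ∨ q) → ◇s. Evaluate φ at each world:
  a (successors ∅): φ is true.
  b (successors {c, d, f}): φ is true.
  c (successors {b, c, d, e}): φ is true.
  d (successors {b, c, e, h}): φ is true.
  e (successors {c, d, g}): φ is true.
  f (successors {b}): φ is true.
  g (successors {e, g}): φ is true.
  h (successors {d}): φ is true.
For instance, at e:
  At e: ¬□(s ∨ q) is true, ◇s is true, so ¬□(s ∨ q) → ◇s is true.
    At e: □(s ∨ q) is false, so ¬□(s ∨ q) is true.
      At e: □(s ∨ q) requires s ∨ q at every successor {c, d, g}.
        s ∨ q fails at g, so □(s ∨ q) is false at e.
    At e: ◇s requires s at some successor in {c, d, g}.
      s holds at c, so ◇s is true at e.
Satisfying worlds: {a, b, c, d, e, f, g, h}

8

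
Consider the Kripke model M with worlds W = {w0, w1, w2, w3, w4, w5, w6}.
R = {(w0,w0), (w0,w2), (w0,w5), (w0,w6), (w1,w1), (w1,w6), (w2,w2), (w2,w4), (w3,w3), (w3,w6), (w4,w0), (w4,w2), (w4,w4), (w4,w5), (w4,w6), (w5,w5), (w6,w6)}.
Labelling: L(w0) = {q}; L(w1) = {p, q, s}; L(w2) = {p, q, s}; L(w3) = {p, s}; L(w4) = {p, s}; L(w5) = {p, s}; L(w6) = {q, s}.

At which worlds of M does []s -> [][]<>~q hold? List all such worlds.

w0, w4, w5

Let φ = []s -> [][]<>~q. Evaluate φ at each world:
  w0 (successors {w0, w2, w5, w6}): φ is true.
  w1 (successors {w1, w6}): φ is false.
  w2 (successors {w2, w4}): φ is false.
  w3 (successors {w3, w6}): φ is false.
  w4 (successors {w0, w2, w4, w5, w6}): φ is true.
  w5 (successors {w5}): φ is true.
  w6 (successors {w6}): φ is false.
For instance, at w3:
  At w3: []s is true, [][]<>~q is false, so []s -> [][]<>~q is false.
    At w3: []s requires s at every successor {w3, w6}.
      At w3: s is true.
      At w6: s is true.
    So []s is true at w3.
    At w3: [][]<>~q requires []<>~q at every successor {w3, w6}.
      []<>~q fails at w3, so [][]<>~q is false at w3.
Satisfying worlds: {w0, w4, w5}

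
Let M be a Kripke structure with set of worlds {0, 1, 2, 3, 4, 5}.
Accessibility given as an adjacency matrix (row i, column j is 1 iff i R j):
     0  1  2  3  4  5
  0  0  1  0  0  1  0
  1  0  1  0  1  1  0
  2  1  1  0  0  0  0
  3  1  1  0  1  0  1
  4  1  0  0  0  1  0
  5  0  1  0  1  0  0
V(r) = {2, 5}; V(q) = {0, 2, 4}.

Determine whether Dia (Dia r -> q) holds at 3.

Recall that Dia ψ holds at a world iff ψ holds at some accessible world.
At 3: Dia (Dia r -> q) requires Dia r -> q at some successor in {0, 1, 3, 5}.
  Dia r -> q holds at 0, so Dia (Dia r -> q) is true at 3.
    At 0: Dia r is false, q is true, so Dia r -> q is true.
      At 0: Dia r requires r at some successor in {1, 4}.
        At 1: r is false.
        At 4: r is false.
      So Dia r is false at 0.

Yes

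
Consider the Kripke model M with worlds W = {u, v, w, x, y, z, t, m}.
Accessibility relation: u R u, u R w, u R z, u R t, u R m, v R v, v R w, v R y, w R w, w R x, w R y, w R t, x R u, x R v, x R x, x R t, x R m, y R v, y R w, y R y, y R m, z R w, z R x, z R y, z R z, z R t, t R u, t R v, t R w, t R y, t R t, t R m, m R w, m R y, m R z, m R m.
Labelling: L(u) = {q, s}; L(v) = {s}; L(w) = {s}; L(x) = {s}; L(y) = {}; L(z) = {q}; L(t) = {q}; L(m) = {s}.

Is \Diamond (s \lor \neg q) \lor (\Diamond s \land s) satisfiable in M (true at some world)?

Let φ = \Diamond (s \lor \neg q) \lor (\Diamond s \land s). Evaluate φ at each world:
  u (successors {u, w, z, t, m}): φ is true.
  v (successors {v, w, y}): φ is true.
  w (successors {w, x, y, t}): φ is true.
  x (successors {u, v, x, t, m}): φ is true.
  y (successors {v, w, y, m}): φ is true.
  z (successors {w, x, y, z, t}): φ is true.
  t (successors {u, v, w, y, t, m}): φ is true.
  m (successors {w, y, z, m}): φ is true.
Detail at u (witness):
  At u: \Diamond (s \lor \neg q) is true, \Diamond s \land s is true, so \Diamond (s \lor \neg q) \lor (\Diamond s \land s) is true.
    At u: \Diamond (s \lor \neg q) requires s \lor \neg q at some successor in {u, w, z, t, m}.
      s \lor \neg q holds at u, so \Diamond (s \lor \neg q) is true at u.
    At u: \Diamond s is true, s is true, so \Diamond s \land s is true.
      At u: \Diamond s requires s at some successor in {u, w, z, t, m}.
        s holds at u, so \Diamond s is true at u.

Yes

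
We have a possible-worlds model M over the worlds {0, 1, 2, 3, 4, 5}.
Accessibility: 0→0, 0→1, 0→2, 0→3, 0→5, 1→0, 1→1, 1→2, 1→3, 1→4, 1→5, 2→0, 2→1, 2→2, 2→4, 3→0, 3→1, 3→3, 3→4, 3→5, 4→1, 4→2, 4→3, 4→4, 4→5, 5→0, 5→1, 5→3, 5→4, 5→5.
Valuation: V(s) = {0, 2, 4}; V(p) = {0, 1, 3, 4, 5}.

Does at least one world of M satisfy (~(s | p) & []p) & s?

No

Recall that []ψ holds at a world iff ψ holds at every accessible world, and <>ψ holds iff ψ holds at some accessible world.
Let φ = (~(s | p) & []p) & s. Evaluate φ at each world:
  0 (successors {0, 1, 2, 3, 5}): φ is false.
  1 (successors {0, 1, 2, 3, 4, 5}): φ is false.
  2 (successors {0, 1, 2, 4}): φ is false.
  3 (successors {0, 1, 3, 4, 5}): φ is false.
  4 (successors {1, 2, 3, 4, 5}): φ is false.
  5 (successors {0, 1, 3, 4, 5}): φ is false.
For instance, at 1:
  At 1: ~(s | p) & []p is false, s is false, so (~(s | p) & []p) & s is false.
    At 1: ~(s | p) is false, []p is false, so ~(s | p) & []p is false.
      At 1: []p requires p at every successor {0, 1, 2, 3, 4, 5}.
        p fails at 2, so []p is false at 1.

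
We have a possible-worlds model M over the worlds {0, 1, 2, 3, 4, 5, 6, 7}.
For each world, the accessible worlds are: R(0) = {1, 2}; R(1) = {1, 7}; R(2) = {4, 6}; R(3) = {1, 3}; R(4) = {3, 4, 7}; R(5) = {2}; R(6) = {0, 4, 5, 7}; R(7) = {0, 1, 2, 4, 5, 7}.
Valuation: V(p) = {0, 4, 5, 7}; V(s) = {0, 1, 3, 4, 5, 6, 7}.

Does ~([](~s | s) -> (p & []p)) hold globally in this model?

Yes

Let φ = ~([](~s | s) -> (p & []p)). Evaluate φ at each world:
  0 (successors {1, 2}): φ is true.
  1 (successors {1, 7}): φ is true.
  2 (successors {4, 6}): φ is true.
  3 (successors {1, 3}): φ is true.
  4 (successors {3, 4, 7}): φ is true.
  5 (successors {2}): φ is true.
  6 (successors {0, 4, 5, 7}): φ is true.
  7 (successors {0, 1, 2, 4, 5, 7}): φ is true.
For instance, at 7:
  At 7: [](~s | s) -> (p & []p) is false, so ~([](~s | s) -> (p & []p)) is true.
    At 7: [](~s | s) is true, p & []p is false, so [](~s | s) -> (p & []p) is false.
      At 7: [](~s | s) requires ~s | s at every successor {0, 1, 2, 4, 5, 7}.
        At 0: ~s | s is true.
        At 1: ~s | s is true.
        At 2: ~s | s is true.
        At 4: ~s | s is true.
        At 5: ~s | s is true.
        At 7: ~s | s is true.
      So [](~s | s) is true at 7.
      At 7: p is true, []p is false, so p & []p is false.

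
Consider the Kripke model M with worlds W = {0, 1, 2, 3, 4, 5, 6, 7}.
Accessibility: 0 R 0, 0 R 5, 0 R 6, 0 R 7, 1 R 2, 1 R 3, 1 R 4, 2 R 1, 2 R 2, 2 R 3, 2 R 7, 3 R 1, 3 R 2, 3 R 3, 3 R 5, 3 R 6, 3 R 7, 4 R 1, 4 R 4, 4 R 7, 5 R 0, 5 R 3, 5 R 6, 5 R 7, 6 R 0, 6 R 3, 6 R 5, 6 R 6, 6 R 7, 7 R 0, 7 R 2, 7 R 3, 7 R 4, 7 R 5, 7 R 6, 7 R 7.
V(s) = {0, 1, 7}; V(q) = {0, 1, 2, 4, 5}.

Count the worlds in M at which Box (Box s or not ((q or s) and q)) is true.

Let φ = Box (Box s or not ((q or s) and q)). Evaluate φ at each world:
  0 (successors {0, 5, 6, 7}): φ is false.
  1 (successors {2, 3, 4}): φ is false.
  2 (successors {1, 2, 3, 7}): φ is false.
  3 (successors {1, 2, 3, 5, 6, 7}): φ is false.
  4 (successors {1, 4, 7}): φ is false.
  5 (successors {0, 3, 6, 7}): φ is false.
  6 (successors {0, 3, 5, 6, 7}): φ is false.
  7 (successors {0, 2, 3, 4, 5, 6, 7}): φ is false.
For instance, at 4:
  At 4: Box (Box s or not ((q or s) and q)) requires Box s or not ((q or s) and q) at every successor {1, 4, 7}.
    Box s or not ((q or s) and q) fails at 1, so Box (Box s or not ((q or s) and q)) is false at 4.
      At 1: Box s is false, not ((q or s) and q) is false, so Box s or not ((q or s) and q) is false.
Satisfying worlds: none.

0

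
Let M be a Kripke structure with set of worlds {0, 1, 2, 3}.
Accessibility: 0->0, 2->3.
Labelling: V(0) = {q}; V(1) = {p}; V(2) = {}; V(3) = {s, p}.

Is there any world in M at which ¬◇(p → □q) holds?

Yes

Recall that □ψ holds at a world iff ψ holds at every accessible world, and ◇ψ holds iff ψ holds at some accessible world.
Let φ = ¬◇(p → □q). Evaluate φ at each world:
  0 (successors {0}): φ is false.
  1 (successors ∅): φ is true.
  2 (successors {3}): φ is false.
  3 (successors ∅): φ is true.
Detail at 1 (witness):
  At 1: ◇(p → □q) is false, so ¬◇(p → □q) is true.
    At 1: no accessible worlds, so ◇(p → □q) is false.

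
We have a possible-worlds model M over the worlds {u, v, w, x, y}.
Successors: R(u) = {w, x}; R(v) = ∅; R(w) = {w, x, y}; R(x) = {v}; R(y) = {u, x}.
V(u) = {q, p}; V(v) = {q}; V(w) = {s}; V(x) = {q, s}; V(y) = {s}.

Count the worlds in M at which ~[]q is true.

Recall that []ψ holds at a world iff ψ holds at every accessible world, and <>ψ holds iff ψ holds at some accessible world.
Let φ = ~[]q. Evaluate φ at each world:
  u (successors {w, x}): φ is true.
  v (successors ∅): φ is false.
  w (successors {w, x, y}): φ is true.
  x (successors {v}): φ is false.
  y (successors {u, x}): φ is false.
For instance, at x:
  At x: []q is true, so ~[]q is false.
    At x: []q requires q at every successor {v}.
      At v: q is true.
    So []q is true at x.
Satisfying worlds: {u, w}

2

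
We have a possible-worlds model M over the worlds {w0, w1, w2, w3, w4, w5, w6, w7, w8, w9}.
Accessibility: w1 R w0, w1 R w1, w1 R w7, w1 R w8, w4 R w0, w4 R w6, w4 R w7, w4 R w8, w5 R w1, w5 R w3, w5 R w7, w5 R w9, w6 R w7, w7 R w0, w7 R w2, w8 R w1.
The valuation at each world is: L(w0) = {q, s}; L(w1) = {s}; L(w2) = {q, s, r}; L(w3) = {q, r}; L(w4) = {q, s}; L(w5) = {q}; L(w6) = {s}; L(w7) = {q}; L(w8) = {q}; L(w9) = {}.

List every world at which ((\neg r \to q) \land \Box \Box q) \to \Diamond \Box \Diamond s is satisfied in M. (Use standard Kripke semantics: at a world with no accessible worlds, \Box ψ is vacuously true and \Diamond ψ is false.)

w1, w4, w5, w6, w7, w8, w9

Let φ = ((\neg r \to q) \land \Box \Box q) \to \Diamond \Box \Diamond s. Evaluate φ at each world:
  w0 (successors ∅): φ is false.
  w1 (successors {w0, w1, w7, w8}): φ is true.
  w2 (successors ∅): φ is false.
  w3 (successors ∅): φ is false.
  w4 (successors {w0, w6, w7, w8}): φ is true.
  w5 (successors {w1, w3, w7, w9}): φ is true.
  w6 (successors {w7}): φ is true.
  w7 (successors {w0, w2}): φ is true.
  w8 (successors {w1}): φ is true.
  w9 (successors ∅): φ is true.
For instance, at w5:
  At w5: (\neg r \to q) \land \Box \Box q is false, \Diamond \Box \Diamond s is true, so ((\neg r \to q) \land \Box \Box q) \to \Diamond \Box \Diamond s is true.
    At w5: \neg r \to q is true, \Box \Box q is false, so (\neg r \to q) \land \Box \Box q is false.
      At w5: \Box \Box q requires \Box q at every successor {w1, w3, w7, w9}.
        \Box q fails at w1, so \Box \Box q is false at w5.
    At w5: \Diamond \Box \Diamond s requires \Box \Diamond s at some successor in {w1, w3, w7, w9}.
      \Box \Diamond s holds at w3, so \Diamond \Box \Diamond s is true at w5.
Satisfying worlds: {w1, w4, w5, w6, w7, w8, w9}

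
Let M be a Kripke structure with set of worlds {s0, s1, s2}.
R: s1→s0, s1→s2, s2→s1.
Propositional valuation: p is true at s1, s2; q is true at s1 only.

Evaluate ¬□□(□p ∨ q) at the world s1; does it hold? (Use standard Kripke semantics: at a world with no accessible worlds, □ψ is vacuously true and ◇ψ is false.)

At s1: □□(□p ∨ q) is true, so ¬□□(□p ∨ q) is false.
  At s1: □□(□p ∨ q) requires □(□p ∨ q) at every successor {s0, s2}.
      At s0: no accessible worlds, so □(□p ∨ q) holds vacuously.
      At s2: □(□p ∨ q) requires □p ∨ q at every successor {s1}.
        At s1: □p ∨ q is true.
      So □(□p ∨ q) is true at s2.
  So □□(□p ∨ q) is true at s1.

No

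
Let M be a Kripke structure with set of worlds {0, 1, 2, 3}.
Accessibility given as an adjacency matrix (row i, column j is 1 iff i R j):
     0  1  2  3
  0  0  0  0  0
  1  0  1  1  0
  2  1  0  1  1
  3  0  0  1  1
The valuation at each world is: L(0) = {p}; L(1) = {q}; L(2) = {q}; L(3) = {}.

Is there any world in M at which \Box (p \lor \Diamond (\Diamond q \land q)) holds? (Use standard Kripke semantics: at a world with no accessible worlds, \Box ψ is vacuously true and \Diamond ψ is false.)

Recall that \Box ψ holds at a world iff ψ holds at every accessible world, and \Diamond ψ holds iff ψ holds at some accessible world.
Let φ = \Box (p \lor \Diamond (\Diamond q \land q)). Evaluate φ at each world:
  0 (successors ∅): φ is true.
  1 (successors {1, 2}): φ is true.
  2 (successors {0, 2, 3}): φ is true.
  3 (successors {2, 3}): φ is true.
Detail at 0 (witness):
  At 0: no accessible worlds, so \Box (p \lor \Diamond (\Diamond q \land q)) holds vacuously.

Yes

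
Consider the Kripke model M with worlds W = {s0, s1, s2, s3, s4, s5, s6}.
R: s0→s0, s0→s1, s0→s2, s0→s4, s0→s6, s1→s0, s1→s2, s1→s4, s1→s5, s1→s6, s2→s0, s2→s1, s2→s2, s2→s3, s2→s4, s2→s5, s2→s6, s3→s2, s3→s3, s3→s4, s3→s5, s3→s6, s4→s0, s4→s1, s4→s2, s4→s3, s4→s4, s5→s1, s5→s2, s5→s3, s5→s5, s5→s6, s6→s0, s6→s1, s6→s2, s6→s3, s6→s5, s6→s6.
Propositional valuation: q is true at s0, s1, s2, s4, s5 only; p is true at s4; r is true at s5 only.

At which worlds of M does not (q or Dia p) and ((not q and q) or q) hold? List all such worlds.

Let φ = not (q or Dia p) and ((not q and q) or q). Evaluate φ at each world:
  s0 (successors {s0, s1, s2, s4, s6}): φ is false.
  s1 (successors {s0, s2, s4, s5, s6}): φ is false.
  s2 (successors {s0, s1, s2, s3, s4, s5, s6}): φ is false.
  s3 (successors {s2, s3, s4, s5, s6}): φ is false.
  s4 (successors {s0, s1, s2, s3, s4}): φ is false.
  s5 (successors {s1, s2, s3, s5, s6}): φ is false.
  s6 (successors {s0, s1, s2, s3, s5, s6}): φ is false.
For instance, at s6:
  At s6: not (q or Dia p) is true, (not q and q) or q is false, so not (q or Dia p) and ((not q and q) or q) is false.
    At s6: q or Dia p is false, so not (q or Dia p) is true.
      At s6: q is false, Dia p is false, so q or Dia p is false.
Satisfying worlds: none.

none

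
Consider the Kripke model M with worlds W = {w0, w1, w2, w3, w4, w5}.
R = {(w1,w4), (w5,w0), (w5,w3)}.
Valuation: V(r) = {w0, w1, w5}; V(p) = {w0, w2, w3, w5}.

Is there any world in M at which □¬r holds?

Let φ = □¬r. Evaluate φ at each world:
  w0 (successors ∅): φ is true.
  w1 (successors {w4}): φ is true.
  w2 (successors ∅): φ is true.
  w3 (successors ∅): φ is true.
  w4 (successors ∅): φ is true.
  w5 (successors {w0, w3}): φ is false.
Detail at w0 (witness):
  At w0: no accessible worlds, so □¬r holds vacuously.

Yes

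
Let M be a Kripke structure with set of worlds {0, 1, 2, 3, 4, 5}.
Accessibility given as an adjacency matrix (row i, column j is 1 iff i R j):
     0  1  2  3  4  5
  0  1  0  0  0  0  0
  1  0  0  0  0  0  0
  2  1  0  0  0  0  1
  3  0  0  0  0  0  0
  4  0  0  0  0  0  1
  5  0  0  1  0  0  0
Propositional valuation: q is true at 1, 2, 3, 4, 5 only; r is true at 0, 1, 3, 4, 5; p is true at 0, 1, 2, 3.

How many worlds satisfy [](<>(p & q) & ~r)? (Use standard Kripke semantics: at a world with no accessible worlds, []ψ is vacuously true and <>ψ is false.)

Let φ = [](<>(p & q) & ~r). Evaluate φ at each world:
  0 (successors {0}): φ is false.
  1 (successors ∅): φ is true.
  2 (successors {0, 5}): φ is false.
  3 (successors ∅): φ is true.
  4 (successors {5}): φ is false.
  5 (successors {2}): φ is false.
For instance, at 4:
  At 4: [](<>(p & q) & ~r) requires <>(p & q) & ~r at every successor {5}.
    <>(p & q) & ~r fails at 5, so [](<>(p & q) & ~r) is false at 4.
      At 5: <>(p & q) is true, ~r is false, so <>(p & q) & ~r is false.
Satisfying worlds: {1, 3}

2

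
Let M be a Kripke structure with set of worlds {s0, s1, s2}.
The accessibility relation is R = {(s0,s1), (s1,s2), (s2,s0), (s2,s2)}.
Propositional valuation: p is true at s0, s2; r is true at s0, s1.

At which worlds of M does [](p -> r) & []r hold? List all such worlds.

s0

Let φ = [](p -> r) & []r. Evaluate φ at each world:
  s0 (successors {s1}): φ is true.
  s1 (successors {s2}): φ is false.
  s2 (successors {s0, s2}): φ is false.
For instance, at s1:
  At s1: [](p -> r) is false, []r is false, so [](p -> r) & []r is false.
    At s1: [](p -> r) requires p -> r at every successor {s2}.
      p -> r fails at s2, so [](p -> r) is false at s1.
    At s1: []r requires r at every successor {s2}.
      r fails at s2, so []r is false at s1.
Satisfying worlds: {s0}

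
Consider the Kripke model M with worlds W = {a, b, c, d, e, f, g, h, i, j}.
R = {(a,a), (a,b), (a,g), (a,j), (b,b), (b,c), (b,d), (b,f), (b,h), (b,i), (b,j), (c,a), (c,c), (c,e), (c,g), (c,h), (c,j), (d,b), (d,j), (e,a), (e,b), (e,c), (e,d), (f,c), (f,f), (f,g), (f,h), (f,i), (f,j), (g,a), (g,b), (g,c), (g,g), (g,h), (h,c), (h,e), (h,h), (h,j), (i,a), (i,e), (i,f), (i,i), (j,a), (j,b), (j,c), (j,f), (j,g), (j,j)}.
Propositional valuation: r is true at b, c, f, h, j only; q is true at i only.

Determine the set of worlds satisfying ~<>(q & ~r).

a, c, d, e, g, h, j

Let φ = ~<>(q & ~r). Evaluate φ at each world:
  a (successors {a, b, g, j}): φ is true.
  b (successors {b, c, d, f, h, i, j}): φ is false.
  c (successors {a, c, e, g, h, j}): φ is true.
  d (successors {b, j}): φ is true.
  e (successors {a, b, c, d}): φ is true.
  f (successors {c, f, g, h, i, j}): φ is false.
  g (successors {a, b, c, g, h}): φ is true.
  h (successors {c, e, h, j}): φ is true.
  i (successors {a, e, f, i}): φ is false.
  j (successors {a, b, c, f, g, j}): φ is true.
For instance, at g:
  At g: <>(q & ~r) is false, so ~<>(q & ~r) is true.
    At g: <>(q & ~r) requires q & ~r at some successor in {a, b, c, g, h}.
      At a: q & ~r is false.
      At b: q & ~r is false.
      At c: q & ~r is false.
      At g: q & ~r is false.
      At h: q & ~r is false.
    So <>(q & ~r) is false at g.
Satisfying worlds: {a, c, d, e, g, h, j}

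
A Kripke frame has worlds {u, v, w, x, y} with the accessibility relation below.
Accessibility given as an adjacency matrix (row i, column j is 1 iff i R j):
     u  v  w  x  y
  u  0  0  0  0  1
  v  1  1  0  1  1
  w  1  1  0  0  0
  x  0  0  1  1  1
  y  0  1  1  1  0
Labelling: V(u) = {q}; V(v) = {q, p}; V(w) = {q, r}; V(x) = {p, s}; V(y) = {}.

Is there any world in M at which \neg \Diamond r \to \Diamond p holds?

Yes

Let φ = \neg \Diamond r \to \Diamond p. Evaluate φ at each world:
  u (successors {y}): φ is false.
  v (successors {u, v, x, y}): φ is true.
  w (successors {u, v}): φ is true.
  x (successors {w, x, y}): φ is true.
  y (successors {v, w, x}): φ is true.
Detail at v (witness):
  At v: \neg \Diamond r is true, \Diamond p is true, so \neg \Diamond r \to \Diamond p is true.
    At v: \Diamond r is false, so \neg \Diamond r is true.
      At v: \Diamond r requires r at some successor in {u, v, x, y}.
        At u: r is false.
        At v: r is false.
        At x: r is false.
        At y: r is false.
      So \Diamond r is false at v.
    At v: \Diamond p requires p at some successor in {u, v, x, y}.
      p holds at v, so \Diamond p is true at v.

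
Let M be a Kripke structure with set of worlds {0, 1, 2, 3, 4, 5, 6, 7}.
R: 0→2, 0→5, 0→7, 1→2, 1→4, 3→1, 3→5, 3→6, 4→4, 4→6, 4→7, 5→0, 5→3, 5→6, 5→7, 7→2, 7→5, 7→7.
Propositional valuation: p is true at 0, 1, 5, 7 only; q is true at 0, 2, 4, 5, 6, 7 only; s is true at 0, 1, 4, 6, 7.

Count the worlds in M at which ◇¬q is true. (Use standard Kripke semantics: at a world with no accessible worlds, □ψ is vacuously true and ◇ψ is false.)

Recall that ◇ψ holds at a world iff ψ holds at some accessible world.
Let φ = ◇¬q. Evaluate φ at each world:
  0 (successors {2, 5, 7}): φ is false.
  1 (successors {2, 4}): φ is false.
  2 (successors ∅): φ is false.
  3 (successors {1, 5, 6}): φ is true.
  4 (successors {4, 6, 7}): φ is false.
  5 (successors {0, 3, 6, 7}): φ is true.
  6 (successors ∅): φ is false.
  7 (successors {2, 5, 7}): φ is false.
For instance, at 7:
  At 7: ◇¬q requires ¬q at some successor in {2, 5, 7}.
    At 2: ¬q is false.
    At 5: ¬q is false.
    At 7: ¬q is false.
  So ◇¬q is false at 7.
Satisfying worlds: {3, 5}

2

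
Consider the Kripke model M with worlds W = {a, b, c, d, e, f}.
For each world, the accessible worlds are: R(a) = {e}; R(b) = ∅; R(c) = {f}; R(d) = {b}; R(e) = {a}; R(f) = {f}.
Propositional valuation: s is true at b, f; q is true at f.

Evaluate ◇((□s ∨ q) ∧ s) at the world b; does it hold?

No

At b: no accessible worlds, so ◇((□s ∨ q) ∧ s) is false.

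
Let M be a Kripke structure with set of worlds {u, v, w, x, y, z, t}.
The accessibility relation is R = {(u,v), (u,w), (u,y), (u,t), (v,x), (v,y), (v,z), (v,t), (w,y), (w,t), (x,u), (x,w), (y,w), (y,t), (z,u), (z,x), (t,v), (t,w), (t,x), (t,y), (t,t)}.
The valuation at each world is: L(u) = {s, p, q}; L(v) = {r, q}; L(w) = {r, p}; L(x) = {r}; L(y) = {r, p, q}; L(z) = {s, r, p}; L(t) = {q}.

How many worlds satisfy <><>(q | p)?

Let φ = <><>(q | p). Evaluate φ at each world:
  u (successors {v, w, y, t}): φ is true.
  v (successors {x, y, z, t}): φ is true.
  w (successors {y, t}): φ is true.
  x (successors {u, w}): φ is true.
  y (successors {w, t}): φ is true.
  z (successors {u, x}): φ is true.
  t (successors {v, w, x, y, t}): φ is true.
For instance, at t:
  At t: <><>(q | p) requires <>(q | p) at some successor in {v, w, x, y, t}.
    <>(q | p) holds at v, so <><>(q | p) is true at t.
      At v: <>(q | p) requires q | p at some successor in {x, y, z, t}.
        q | p holds at y, so <>(q | p) is true at v.
Satisfying worlds: {u, v, w, x, y, z, t}

7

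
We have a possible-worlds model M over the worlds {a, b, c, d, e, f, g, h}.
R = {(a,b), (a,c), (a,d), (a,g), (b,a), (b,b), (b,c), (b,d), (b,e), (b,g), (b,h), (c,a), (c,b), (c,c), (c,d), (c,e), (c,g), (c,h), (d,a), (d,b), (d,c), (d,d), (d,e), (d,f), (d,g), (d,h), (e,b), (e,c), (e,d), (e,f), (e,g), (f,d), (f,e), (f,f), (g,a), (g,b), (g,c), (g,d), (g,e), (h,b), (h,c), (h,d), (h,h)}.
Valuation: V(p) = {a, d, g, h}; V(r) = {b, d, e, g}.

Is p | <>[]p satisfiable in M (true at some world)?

Let φ = p | <>[]p. Evaluate φ at each world:
  a (successors {b, c, d, g}): φ is true.
  b (successors {a, b, c, d, e, g, h}): φ is false.
  c (successors {a, b, c, d, e, g, h}): φ is false.
  d (successors {a, b, c, d, e, f, g, h}): φ is true.
  e (successors {b, c, d, f, g}): φ is false.
  f (successors {d, e, f}): φ is false.
  g (successors {a, b, c, d, e}): φ is true.
  h (successors {b, c, d, h}): φ is true.
Detail at a (witness):
  At a: p is true, <>[]p is false, so p | <>[]p is true.
    At a: <>[]p requires []p at some successor in {b, c, d, g}.
      At b: []p is false.
      At c: []p is false.
      At d: []p is false.
      At g: []p is false.
    So <>[]p is false at a.

Yes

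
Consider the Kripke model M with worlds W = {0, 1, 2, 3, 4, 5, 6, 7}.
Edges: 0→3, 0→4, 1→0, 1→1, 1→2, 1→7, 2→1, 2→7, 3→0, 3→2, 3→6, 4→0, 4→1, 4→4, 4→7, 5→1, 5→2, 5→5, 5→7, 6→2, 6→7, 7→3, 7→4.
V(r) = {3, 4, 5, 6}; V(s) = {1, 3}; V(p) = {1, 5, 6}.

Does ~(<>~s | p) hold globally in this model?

No

Recall that <>ψ holds at a world iff ψ holds at some accessible world.
Let φ = ~(<>~s | p). Evaluate φ at each world:
  0 (successors {3, 4}): φ is false.
  1 (successors {0, 1, 2, 7}): φ is false.
  2 (successors {1, 7}): φ is false.
  3 (successors {0, 2, 6}): φ is false.
  4 (successors {0, 1, 4, 7}): φ is false.
  5 (successors {1, 2, 5, 7}): φ is false.
  6 (successors {2, 7}): φ is false.
  7 (successors {3, 4}): φ is false.
Detail at 0 (counterexample):
  At 0: <>~s | p is true, so ~(<>~s | p) is false.
    At 0: <>~s is true, p is false, so <>~s | p is true.
      At 0: <>~s requires ~s at some successor in {3, 4}.
        ~s holds at 4, so <>~s is true at 0.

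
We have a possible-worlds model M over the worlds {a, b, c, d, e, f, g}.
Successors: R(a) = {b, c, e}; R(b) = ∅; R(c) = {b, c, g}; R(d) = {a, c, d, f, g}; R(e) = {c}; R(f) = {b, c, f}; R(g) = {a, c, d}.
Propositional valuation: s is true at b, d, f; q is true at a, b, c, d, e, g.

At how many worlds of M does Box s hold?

1

Recall that Box ψ holds at a world iff ψ holds at every accessible world, and Dia ψ holds iff ψ holds at some accessible world.
Let φ = Box s. Evaluate φ at each world:
  a (successors {b, c, e}): φ is false.
  b (successors ∅): φ is true.
  c (successors {b, c, g}): φ is false.
  d (successors {a, c, d, f, g}): φ is false.
  e (successors {c}): φ is false.
  f (successors {b, c, f}): φ is false.
  g (successors {a, c, d}): φ is false.
For instance, at a:
  At a: Box s requires s at every successor {b, c, e}.
    s fails at c, so Box s is false at a.
Satisfying worlds: {b}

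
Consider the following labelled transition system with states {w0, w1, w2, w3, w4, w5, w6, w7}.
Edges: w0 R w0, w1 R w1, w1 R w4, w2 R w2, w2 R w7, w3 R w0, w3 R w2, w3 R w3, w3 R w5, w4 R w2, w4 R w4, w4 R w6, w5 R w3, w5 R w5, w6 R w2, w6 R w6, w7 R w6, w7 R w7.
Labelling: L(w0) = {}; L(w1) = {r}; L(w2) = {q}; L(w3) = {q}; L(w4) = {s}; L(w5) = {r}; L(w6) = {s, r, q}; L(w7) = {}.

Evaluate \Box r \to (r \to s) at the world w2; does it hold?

At w2: \Box r is false, r \to s is true, so \Box r \to (r \to s) is true.
  At w2: \Box r requires r at every successor {w2, w7}.
    r fails at w2, so \Box r is false at w2.

Yes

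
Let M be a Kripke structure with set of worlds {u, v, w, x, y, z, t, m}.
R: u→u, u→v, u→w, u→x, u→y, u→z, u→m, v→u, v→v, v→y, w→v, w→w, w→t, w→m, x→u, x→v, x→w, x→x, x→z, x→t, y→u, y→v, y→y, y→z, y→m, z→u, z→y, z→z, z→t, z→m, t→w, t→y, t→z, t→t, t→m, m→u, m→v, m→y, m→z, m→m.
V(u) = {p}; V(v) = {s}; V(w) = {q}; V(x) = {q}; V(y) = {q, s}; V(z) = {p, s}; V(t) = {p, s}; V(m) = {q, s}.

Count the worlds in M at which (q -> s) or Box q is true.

Recall that Box ψ holds at a world iff ψ holds at every accessible world, and Dia ψ holds iff ψ holds at some accessible world.
Let φ = (q -> s) or Box q. Evaluate φ at each world:
  u (successors {u, v, w, x, y, z, m}): φ is true.
  v (successors {u, v, y}): φ is true.
  w (successors {v, w, t, m}): φ is false.
  x (successors {u, v, w, x, z, t}): φ is false.
  y (successors {u, v, y, z, m}): φ is true.
  z (successors {u, y, z, t, m}): φ is true.
  t (successors {w, y, z, t, m}): φ is true.
  m (successors {u, v, y, z, m}): φ is true.
For instance, at z:
  At z: q -> s is true, Box q is false, so (q -> s) or Box q is true.
    At z: Box q requires q at every successor {u, y, z, t, m}.
      q fails at u, so Box q is false at z.
Satisfying worlds: {u, v, y, z, t, m}

6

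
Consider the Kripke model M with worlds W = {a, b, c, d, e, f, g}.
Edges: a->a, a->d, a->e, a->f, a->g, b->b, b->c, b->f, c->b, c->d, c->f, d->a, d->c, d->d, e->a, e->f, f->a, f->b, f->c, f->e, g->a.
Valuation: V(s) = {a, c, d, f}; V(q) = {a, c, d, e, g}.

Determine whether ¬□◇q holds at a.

Recall that □ψ holds at a world iff ψ holds at every accessible world, and ◇ψ holds iff ψ holds at some accessible world.
At a: □◇q is true, so ¬□◇q is false.
  At a: □◇q requires ◇q at every successor {a, d, e, f, g}.
    At a: ◇q is true.
    At d: ◇q is true.
    At e: ◇q is true.
    At f: ◇q is true.
    At g: ◇q is true.
  So □◇q is true at a.

No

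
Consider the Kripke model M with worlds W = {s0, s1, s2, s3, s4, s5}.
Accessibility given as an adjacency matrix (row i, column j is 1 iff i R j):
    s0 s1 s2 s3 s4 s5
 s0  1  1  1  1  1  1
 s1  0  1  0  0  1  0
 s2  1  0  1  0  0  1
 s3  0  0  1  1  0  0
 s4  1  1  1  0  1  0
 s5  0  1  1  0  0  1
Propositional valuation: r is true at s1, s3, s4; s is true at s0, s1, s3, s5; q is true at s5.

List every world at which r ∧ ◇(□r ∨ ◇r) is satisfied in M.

s1, s3, s4

Let φ = r ∧ ◇(□r ∨ ◇r). Evaluate φ at each world:
  s0 (successors {s0, s1, s2, s3, s4, s5}): φ is false.
  s1 (successors {s1, s4}): φ is true.
  s2 (successors {s0, s2, s5}): φ is false.
  s3 (successors {s2, s3}): φ is true.
  s4 (successors {s0, s1, s2, s4}): φ is true.
  s5 (successors {s1, s2, s5}): φ is false.
For instance, at s3:
  At s3: r is true, ◇(□r ∨ ◇r) is true, so r ∧ ◇(□r ∨ ◇r) is true.
    At s3: ◇(□r ∨ ◇r) requires □r ∨ ◇r at some successor in {s2, s3}.
      □r ∨ ◇r holds at s3, so ◇(□r ∨ ◇r) is true at s3.
Satisfying worlds: {s1, s3, s4}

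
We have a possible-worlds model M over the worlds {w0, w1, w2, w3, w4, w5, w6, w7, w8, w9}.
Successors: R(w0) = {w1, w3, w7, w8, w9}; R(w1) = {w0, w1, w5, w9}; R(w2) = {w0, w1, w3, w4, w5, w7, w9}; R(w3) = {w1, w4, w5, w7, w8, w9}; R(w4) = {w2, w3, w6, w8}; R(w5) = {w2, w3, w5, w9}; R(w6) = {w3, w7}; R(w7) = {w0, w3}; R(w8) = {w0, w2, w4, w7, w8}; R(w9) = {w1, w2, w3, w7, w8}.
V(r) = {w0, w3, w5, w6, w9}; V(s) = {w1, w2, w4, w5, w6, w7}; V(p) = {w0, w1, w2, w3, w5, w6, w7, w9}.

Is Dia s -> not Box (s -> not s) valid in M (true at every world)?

Yes

Let φ = Dia s -> not Box (s -> not s). Evaluate φ at each world:
  w0 (successors {w1, w3, w7, w8, w9}): φ is true.
  w1 (successors {w0, w1, w5, w9}): φ is true.
  w2 (successors {w0, w1, w3, w4, w5, w7, w9}): φ is true.
  w3 (successors {w1, w4, w5, w7, w8, w9}): φ is true.
  w4 (successors {w2, w3, w6, w8}): φ is true.
  w5 (successors {w2, w3, w5, w9}): φ is true.
  w6 (successors {w3, w7}): φ is true.
  w7 (successors {w0, w3}): φ is true.
  w8 (successors {w0, w2, w4, w7, w8}): φ is true.
  w9 (successors {w1, w2, w3, w7, w8}): φ is true.
For instance, at w1:
  At w1: Dia s is true, not Box (s -> not s) is true, so Dia s -> not Box (s -> not s) is true.
    At w1: Dia s requires s at some successor in {w0, w1, w5, w9}.
      s holds at w1, so Dia s is true at w1.
    At w1: Box (s -> not s) is false, so not Box (s -> not s) is true.
      At w1: Box (s -> not s) requires s -> not s at every successor {w0, w1, w5, w9}.
        s -> not s fails at w1, so Box (s -> not s) is false at w1.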